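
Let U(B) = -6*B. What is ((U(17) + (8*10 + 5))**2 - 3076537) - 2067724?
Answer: -5143972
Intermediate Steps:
((U(17) + (8*10 + 5))**2 - 3076537) - 2067724 = ((-6*17 + (8*10 + 5))**2 - 3076537) - 2067724 = ((-102 + (80 + 5))**2 - 3076537) - 2067724 = ((-102 + 85)**2 - 3076537) - 2067724 = ((-17)**2 - 3076537) - 2067724 = (289 - 3076537) - 2067724 = -3076248 - 2067724 = -5143972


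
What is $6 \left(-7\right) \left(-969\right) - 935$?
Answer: $39763$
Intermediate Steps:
$6 \left(-7\right) \left(-969\right) - 935 = \left(-42\right) \left(-969\right) - 935 = 40698 - 935 = 39763$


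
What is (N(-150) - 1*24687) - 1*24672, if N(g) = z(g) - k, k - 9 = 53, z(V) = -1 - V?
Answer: -49272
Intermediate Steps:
k = 62 (k = 9 + 53 = 62)
N(g) = -63 - g (N(g) = (-1 - g) - 1*62 = (-1 - g) - 62 = -63 - g)
(N(-150) - 1*24687) - 1*24672 = ((-63 - 1*(-150)) - 1*24687) - 1*24672 = ((-63 + 150) - 24687) - 24672 = (87 - 24687) - 24672 = -24600 - 24672 = -49272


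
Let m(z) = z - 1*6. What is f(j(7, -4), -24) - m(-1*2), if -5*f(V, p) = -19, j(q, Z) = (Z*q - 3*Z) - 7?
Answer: 59/5 ≈ 11.800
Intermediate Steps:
j(q, Z) = -7 - 3*Z + Z*q (j(q, Z) = (-3*Z + Z*q) - 7 = -7 - 3*Z + Z*q)
f(V, p) = 19/5 (f(V, p) = -⅕*(-19) = 19/5)
m(z) = -6 + z (m(z) = z - 6 = -6 + z)
f(j(7, -4), -24) - m(-1*2) = 19/5 - (-6 - 1*2) = 19/5 - (-6 - 2) = 19/5 - 1*(-8) = 19/5 + 8 = 59/5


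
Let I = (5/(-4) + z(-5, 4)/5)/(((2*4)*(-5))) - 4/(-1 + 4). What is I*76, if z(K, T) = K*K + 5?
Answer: -13243/120 ≈ -110.36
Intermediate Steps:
z(K, T) = 5 + K² (z(K, T) = K² + 5 = 5 + K²)
I = -697/480 (I = (5/(-4) + (5 + (-5)²)/5)/(((2*4)*(-5))) - 4/(-1 + 4) = (5*(-¼) + (5 + 25)*(⅕))/((8*(-5))) - 4/3 = (-5/4 + 30*(⅕))/(-40) - 4*⅓ = (-5/4 + 6)*(-1/40) - 4/3 = (19/4)*(-1/40) - 4/3 = -19/160 - 4/3 = -697/480 ≈ -1.4521)
I*76 = -697/480*76 = -13243/120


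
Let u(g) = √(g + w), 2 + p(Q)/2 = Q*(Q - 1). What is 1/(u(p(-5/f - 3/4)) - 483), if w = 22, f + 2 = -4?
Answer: -34776/16795523 - 6*√2570/16795523 ≈ -0.0020887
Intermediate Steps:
f = -6 (f = -2 - 4 = -6)
p(Q) = -4 + 2*Q*(-1 + Q) (p(Q) = -4 + 2*(Q*(Q - 1)) = -4 + 2*(Q*(-1 + Q)) = -4 + 2*Q*(-1 + Q))
u(g) = √(22 + g) (u(g) = √(g + 22) = √(22 + g))
1/(u(p(-5/f - 3/4)) - 483) = 1/(√(22 + (-4 - 2*(-5/(-6) - 3/4) + 2*(-5/(-6) - 3/4)²)) - 483) = 1/(√(22 + (-4 - 2*(-5*(-⅙) - 3*¼) + 2*(-5*(-⅙) - 3*¼)²)) - 483) = 1/(√(22 + (-4 - 2*(⅚ - ¾) + 2*(⅚ - ¾)²)) - 483) = 1/(√(22 + (-4 - 2*1/12 + 2*(1/12)²)) - 483) = 1/(√(22 + (-4 - ⅙ + 2*(1/144))) - 483) = 1/(√(22 + (-4 - ⅙ + 1/72)) - 483) = 1/(√(22 - 299/72) - 483) = 1/(√(1285/72) - 483) = 1/(√2570/12 - 483) = 1/(-483 + √2570/12)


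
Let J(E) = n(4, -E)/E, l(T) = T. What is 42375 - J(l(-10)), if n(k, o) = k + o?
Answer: 211882/5 ≈ 42376.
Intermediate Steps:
J(E) = (4 - E)/E
42375 - J(l(-10)) = 42375 - (4 - 1*(-10))/(-10) = 42375 - (-1)*(4 + 10)/10 = 42375 - (-1)*14/10 = 42375 - 1*(-7/5) = 42375 + 7/5 = 211882/5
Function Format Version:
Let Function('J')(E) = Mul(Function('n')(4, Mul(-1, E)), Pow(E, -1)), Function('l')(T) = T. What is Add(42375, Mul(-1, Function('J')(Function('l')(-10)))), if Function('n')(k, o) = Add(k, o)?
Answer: Rational(211882, 5) ≈ 42376.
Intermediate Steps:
Function('J')(E) = Mul(Pow(E, -1), Add(4, Mul(-1, E))) (Function('J')(E) = Mul(Add(4, Mul(-1, E)), Pow(E, -1)) = Mul(Pow(E, -1), Add(4, Mul(-1, E))))
Add(42375, Mul(-1, Function('J')(Function('l')(-10)))) = Add(42375, Mul(-1, Mul(Pow(-10, -1), Add(4, Mul(-1, -10))))) = Add(42375, Mul(-1, Mul(Rational(-1, 10), Add(4, 10)))) = Add(42375, Mul(-1, Mul(Rational(-1, 10), 14))) = Add(42375, Mul(-1, Rational(-7, 5))) = Add(42375, Rational(7, 5)) = Rational(211882, 5)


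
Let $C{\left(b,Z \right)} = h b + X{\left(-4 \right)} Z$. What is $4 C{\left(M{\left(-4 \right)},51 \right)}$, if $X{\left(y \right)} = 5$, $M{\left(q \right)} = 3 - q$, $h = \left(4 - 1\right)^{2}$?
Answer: $1272$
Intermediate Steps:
$h = 9$ ($h = 3^{2} = 9$)
$C{\left(b,Z \right)} = 5 Z + 9 b$ ($C{\left(b,Z \right)} = 9 b + 5 Z = 5 Z + 9 b$)
$4 C{\left(M{\left(-4 \right)},51 \right)} = 4 \left(5 \cdot 51 + 9 \left(3 - -4\right)\right) = 4 \left(255 + 9 \left(3 + 4\right)\right) = 4 \left(255 + 9 \cdot 7\right) = 4 \left(255 + 63\right) = 4 \cdot 318 = 1272$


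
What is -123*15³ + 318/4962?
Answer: -343308322/827 ≈ -4.1513e+5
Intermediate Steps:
-123*15³ + 318/4962 = -123/(1/3375) + 318*(1/4962) = -123/1/3375 + 53/827 = -123*3375 + 53/827 = -415125 + 53/827 = -343308322/827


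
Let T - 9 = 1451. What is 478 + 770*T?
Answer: 1124678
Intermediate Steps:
T = 1460 (T = 9 + 1451 = 1460)
478 + 770*T = 478 + 770*1460 = 478 + 1124200 = 1124678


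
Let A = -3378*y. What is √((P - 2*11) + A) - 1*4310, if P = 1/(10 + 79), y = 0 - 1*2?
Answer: -4310 + √53340103/89 ≈ -4227.9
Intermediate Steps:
y = -2 (y = 0 - 2 = -2)
P = 1/89 ≈ 0.011236
A = 6756 (A = -3378*(-2) = 6756)
√((P - 2*11) + A) - 1*4310 = √((1/89 - 2*11) + 6756) - 1*4310 = √((1/89 - 22) + 6756) - 4310 = √(-1957/89 + 6756) - 4310 = √(599327/89) - 4310 = √53340103/89 - 4310 = -4310 + √53340103/89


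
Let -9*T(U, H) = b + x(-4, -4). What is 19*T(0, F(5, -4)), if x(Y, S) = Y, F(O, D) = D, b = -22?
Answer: 494/9 ≈ 54.889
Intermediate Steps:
T(U, H) = 26/9 (T(U, H) = -(-22 - 4)/9 = -⅑*(-26) = 26/9)
19*T(0, F(5, -4)) = 19*(26/9) = 494/9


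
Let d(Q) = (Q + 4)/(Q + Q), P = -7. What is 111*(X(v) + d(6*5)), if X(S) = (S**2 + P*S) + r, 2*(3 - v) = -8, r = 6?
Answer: 7289/10 ≈ 728.90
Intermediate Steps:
d(Q) = (4 + Q)/(2*Q) (d(Q) = (4 + Q)/((2*Q)) = (4 + Q)*(1/(2*Q)) = (4 + Q)/(2*Q))
v = 7 (v = 3 - 1/2*(-8) = 3 + 4 = 7)
X(S) = 6 + S**2 - 7*S (X(S) = (S**2 - 7*S) + 6 = 6 + S**2 - 7*S)
111*(X(v) + d(6*5)) = 111*((6 + 7**2 - 7*7) + (4 + 6*5)/(2*((6*5)))) = 111*((6 + 49 - 49) + (1/2)*(4 + 30)/30) = 111*(6 + (1/2)*(1/30)*34) = 111*(6 + 17/30) = 111*(197/30) = 7289/10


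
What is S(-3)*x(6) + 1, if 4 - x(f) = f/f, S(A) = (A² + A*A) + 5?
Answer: 70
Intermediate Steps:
S(A) = 5 + 2*A² (S(A) = (A² + A²) + 5 = 2*A² + 5 = 5 + 2*A²)
x(f) = 3 (x(f) = 4 - f/f = 4 - 1*1 = 4 - 1 = 3)
S(-3)*x(6) + 1 = (5 + 2*(-3)²)*3 + 1 = (5 + 2*9)*3 + 1 = (5 + 18)*3 + 1 = 23*3 + 1 = 69 + 1 = 70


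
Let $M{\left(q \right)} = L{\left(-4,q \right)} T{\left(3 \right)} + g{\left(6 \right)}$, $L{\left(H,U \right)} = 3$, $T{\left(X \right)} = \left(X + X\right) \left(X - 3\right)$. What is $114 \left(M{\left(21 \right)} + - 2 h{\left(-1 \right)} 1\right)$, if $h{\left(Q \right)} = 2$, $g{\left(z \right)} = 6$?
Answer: $228$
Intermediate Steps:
$T{\left(X \right)} = 2 X \left(-3 + X\right)$
$M{\left(q \right)} = 6$ ($M{\left(q \right)} = 3 \cdot 2 \cdot 3 \left(-3 + 3\right) + 6 = 3 \cdot 2 \cdot 3 \cdot 0 + 6 = 3 \cdot 0 + 6 = 0 + 6 = 6$)
$114 \left(M{\left(21 \right)} + - 2 h{\left(-1 \right)} 1\right) = 114 \left(6 + \left(-2\right) 2 \cdot 1\right) = 114 \left(6 - 4\right) = 114 \cdot 2 = 228$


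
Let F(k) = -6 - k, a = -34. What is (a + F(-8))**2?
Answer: 1024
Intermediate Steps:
(a + F(-8))**2 = (-34 + (-6 - 1*(-8)))**2 = (-34 + (-6 + 8))**2 = (-34 + 2)**2 = (-32)**2 = 1024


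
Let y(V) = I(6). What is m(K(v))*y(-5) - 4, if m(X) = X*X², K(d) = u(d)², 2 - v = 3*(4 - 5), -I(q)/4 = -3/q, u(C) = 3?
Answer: 1454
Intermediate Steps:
I(q) = 12/q (I(q) = -(-12)/q = 12/q)
v = 5 (v = 2 - 3*(4 - 5) = 2 - 3*(-1) = 2 - 1*(-3) = 2 + 3 = 5)
y(V) = 2 (y(V) = 12/6 = 12*(⅙) = 2)
K(d) = 9 (K(d) = 3² = 9)
m(X) = X³
m(K(v))*y(-5) - 4 = 9³*2 - 4 = 729*2 - 4 = 1458 - 4 = 1454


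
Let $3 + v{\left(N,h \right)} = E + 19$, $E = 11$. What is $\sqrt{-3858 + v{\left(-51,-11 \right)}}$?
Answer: $i \sqrt{3831} \approx 61.895 i$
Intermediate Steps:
$v{\left(N,h \right)} = 27$ ($v{\left(N,h \right)} = -3 + \left(11 + 19\right) = -3 + 30 = 27$)
$\sqrt{-3858 + v{\left(-51,-11 \right)}} = \sqrt{-3858 + 27} = \sqrt{-3831} = i \sqrt{3831}$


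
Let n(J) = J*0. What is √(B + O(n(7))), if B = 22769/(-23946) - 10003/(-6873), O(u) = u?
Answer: √1518541878147762/54860286 ≈ 0.71032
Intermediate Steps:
n(J) = 0
B = 27680167/54860286 (B = 22769*(-1/23946) - 10003*(-1/6873) = -22769/23946 + 10003/6873 = 27680167/54860286 ≈ 0.50456)
√(B + O(n(7))) = √(27680167/54860286 + 0) = √(27680167/54860286) = √1518541878147762/54860286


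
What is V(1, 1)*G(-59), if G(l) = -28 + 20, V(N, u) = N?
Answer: -8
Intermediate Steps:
G(l) = -8
V(1, 1)*G(-59) = 1*(-8) = -8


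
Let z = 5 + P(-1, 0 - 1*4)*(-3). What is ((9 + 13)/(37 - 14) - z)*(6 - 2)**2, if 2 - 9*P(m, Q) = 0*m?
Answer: -3728/69 ≈ -54.029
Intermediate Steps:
P(m, Q) = 2/9 (P(m, Q) = 2/9 - 0*m = 2/9 - 1/9*0 = 2/9 + 0 = 2/9)
z = 13/3 (z = 5 + (2/9)*(-3) = 5 - 2/3 = 13/3 ≈ 4.3333)
((9 + 13)/(37 - 14) - z)*(6 - 2)**2 = ((9 + 13)/(37 - 14) - 1*13/3)*(6 - 2)**2 = (22/23 - 13/3)*4**2 = (22*(1/23) - 13/3)*16 = (22/23 - 13/3)*16 = -233/69*16 = -3728/69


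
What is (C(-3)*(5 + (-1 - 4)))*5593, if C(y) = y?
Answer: 0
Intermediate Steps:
(C(-3)*(5 + (-1 - 4)))*5593 = -3*(5 + (-1 - 4))*5593 = -3*(5 - 5)*5593 = -3*0*5593 = 0*5593 = 0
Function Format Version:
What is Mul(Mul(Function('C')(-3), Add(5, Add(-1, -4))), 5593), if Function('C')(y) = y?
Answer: 0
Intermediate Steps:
Mul(Mul(Function('C')(-3), Add(5, Add(-1, -4))), 5593) = Mul(Mul(-3, Add(5, Add(-1, -4))), 5593) = Mul(Mul(-3, Add(5, -5)), 5593) = Mul(Mul(-3, 0), 5593) = Mul(0, 5593) = 0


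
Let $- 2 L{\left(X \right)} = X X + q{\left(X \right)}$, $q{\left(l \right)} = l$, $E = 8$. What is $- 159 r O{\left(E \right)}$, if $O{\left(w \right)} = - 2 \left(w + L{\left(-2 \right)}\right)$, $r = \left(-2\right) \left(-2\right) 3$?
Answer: $26712$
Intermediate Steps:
$r = 12$ ($r = 4 \cdot 3 = 12$)
$L{\left(X \right)} = - \frac{X}{2} - \frac{X^{2}}{2}$ ($L{\left(X \right)} = - \frac{X X + X}{2} = - \frac{X^{2} + X}{2} = - \frac{X + X^{2}}{2} = - \frac{X}{2} - \frac{X^{2}}{2}$)
$O{\left(w \right)} = 2 - 2 w$ ($O{\left(w \right)} = - 2 \left(w + \frac{1}{2} \left(-2\right) \left(-1 - -2\right)\right) = - 2 \left(w + \frac{1}{2} \left(-2\right) \left(-1 + 2\right)\right) = - 2 \left(w + \frac{1}{2} \left(-2\right) 1\right) = - 2 \left(w - 1\right) = - 2 \left(-1 + w\right) = 2 - 2 w$)
$- 159 r O{\left(E \right)} = \left(-159\right) 12 \left(2 - 16\right) = - 1908 \left(2 - 16\right) = \left(-1908\right) \left(-14\right) = 26712$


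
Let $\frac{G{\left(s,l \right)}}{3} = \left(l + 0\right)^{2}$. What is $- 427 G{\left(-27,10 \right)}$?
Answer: $-128100$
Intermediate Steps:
$G{\left(s,l \right)} = 3 l^{2}$ ($G{\left(s,l \right)} = 3 \left(l + 0\right)^{2} = 3 l^{2}$)
$- 427 G{\left(-27,10 \right)} = - 427 \cdot 3 \cdot 10^{2} = - 427 \cdot 3 \cdot 100 = \left(-427\right) 300 = -128100$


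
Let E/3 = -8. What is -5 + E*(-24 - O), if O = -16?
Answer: 187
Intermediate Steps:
E = -24 (E = 3*(-8) = -24)
-5 + E*(-24 - O) = -5 - 24*(-24 - 1*(-16)) = -5 - 24*(-24 + 16) = -5 - 24*(-8) = -5 + 192 = 187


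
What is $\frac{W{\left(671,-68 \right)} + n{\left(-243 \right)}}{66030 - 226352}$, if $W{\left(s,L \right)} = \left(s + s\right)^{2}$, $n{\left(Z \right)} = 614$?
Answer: $- \frac{900789}{80161} \approx -11.237$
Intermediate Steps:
$W{\left(s,L \right)} = 4 s^{2}$ ($W{\left(s,L \right)} = \left(2 s\right)^{2} = 4 s^{2}$)
$\frac{W{\left(671,-68 \right)} + n{\left(-243 \right)}}{66030 - 226352} = \frac{4 \cdot 671^{2} + 614}{66030 - 226352} = \frac{4 \cdot 450241 + 614}{-160322} = \left(1800964 + 614\right) \left(- \frac{1}{160322}\right) = 1801578 \left(- \frac{1}{160322}\right) = - \frac{900789}{80161}$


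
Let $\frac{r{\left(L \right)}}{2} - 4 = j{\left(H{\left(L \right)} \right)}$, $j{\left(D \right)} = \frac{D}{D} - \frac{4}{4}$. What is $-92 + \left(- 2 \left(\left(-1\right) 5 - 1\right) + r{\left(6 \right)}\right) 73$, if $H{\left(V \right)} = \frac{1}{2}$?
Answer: $1368$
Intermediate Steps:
$H{\left(V \right)} = \frac{1}{2}$
$j{\left(D \right)} = 0$ ($j{\left(D \right)} = 1 - 1 = 0$)
$r{\left(L \right)} = 8$ ($r{\left(L \right)} = 8 + 2 \cdot 0 = 8 + 0 = 8$)
$-92 + \left(- 2 \left(\left(-1\right) 5 - 1\right) + r{\left(6 \right)}\right) 73 = -92 + \left(- 2 \left(\left(-1\right) 5 - 1\right) + 8\right) 73 = -92 + \left(- 2 \left(-5 - 1\right) + 8\right) 73 = -92 + \left(\left(-2\right) \left(-6\right) + 8\right) 73 = -92 + \left(12 + 8\right) 73 = -92 + 20 \cdot 73 = -92 + 1460 = 1368$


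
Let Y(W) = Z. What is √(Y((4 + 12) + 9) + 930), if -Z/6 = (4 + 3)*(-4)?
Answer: 3*√122 ≈ 33.136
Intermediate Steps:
Z = 168 (Z = -6*(4 + 3)*(-4) = -42*(-4) = -6*(-28) = 168)
Y(W) = 168
√(Y((4 + 12) + 9) + 930) = √(168 + 930) = √1098 = 3*√122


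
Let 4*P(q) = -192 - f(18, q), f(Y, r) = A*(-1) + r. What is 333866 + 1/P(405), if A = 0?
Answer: 199317998/597 ≈ 3.3387e+5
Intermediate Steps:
f(Y, r) = r (f(Y, r) = 0*(-1) + r = 0 + r = r)
P(q) = -48 - q/4 (P(q) = (-192 - q)/4 = -48 - q/4)
333866 + 1/P(405) = 333866 + 1/(-48 - ¼*405) = 333866 + 1/(-48 - 405/4) = 333866 + 1/(-597/4) = 333866 - 4/597 = 199317998/597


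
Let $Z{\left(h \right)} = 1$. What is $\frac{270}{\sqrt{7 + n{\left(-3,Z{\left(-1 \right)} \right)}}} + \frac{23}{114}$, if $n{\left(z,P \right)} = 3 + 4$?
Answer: $\frac{23}{114} + \frac{135 \sqrt{14}}{7} \approx 72.362$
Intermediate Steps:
$n{\left(z,P \right)} = 7$
$\frac{270}{\sqrt{7 + n{\left(-3,Z{\left(-1 \right)} \right)}}} + \frac{23}{114} = \frac{270}{\sqrt{7 + 7}} + \frac{23}{114} = \frac{270}{\sqrt{14}} + 23 \cdot \frac{1}{114} = 270 \frac{\sqrt{14}}{14} + \frac{23}{114} = \frac{135 \sqrt{14}}{7} + \frac{23}{114} = \frac{23}{114} + \frac{135 \sqrt{14}}{7}$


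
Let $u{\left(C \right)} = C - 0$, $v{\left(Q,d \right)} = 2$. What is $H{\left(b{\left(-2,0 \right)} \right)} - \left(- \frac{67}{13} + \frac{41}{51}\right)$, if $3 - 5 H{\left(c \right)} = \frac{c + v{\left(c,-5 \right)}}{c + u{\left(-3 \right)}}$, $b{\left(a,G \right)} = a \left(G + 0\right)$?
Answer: $\frac{5617}{1105} \approx 5.0833$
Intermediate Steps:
$u{\left(C \right)} = C$ ($u{\left(C \right)} = C + 0 = C$)
$b{\left(a,G \right)} = G a$ ($b{\left(a,G \right)} = a G = G a$)
$H{\left(c \right)} = \frac{3}{5} - \frac{2 + c}{5 \left(-3 + c\right)}$ ($H{\left(c \right)} = \frac{3}{5} - \frac{\left(c + 2\right) \frac{1}{c - 3}}{5} = \frac{3}{5} - \frac{\left(2 + c\right) \frac{1}{-3 + c}}{5} = \frac{3}{5} - \frac{\frac{1}{-3 + c} \left(2 + c\right)}{5} = \frac{3}{5} - \frac{2 + c}{5 \left(-3 + c\right)}$)
$H{\left(b{\left(-2,0 \right)} \right)} - \left(- \frac{67}{13} + \frac{41}{51}\right) = \frac{-11 + 2 \cdot 0 \left(-2\right)}{5 \left(-3 + 0 \left(-2\right)\right)} - \left(- \frac{67}{13} + \frac{41}{51}\right) = \frac{-11 + 2 \cdot 0}{5 \left(-3 + 0\right)} - - \frac{2884}{663} = \frac{-11 + 0}{5 \left(-3\right)} + \left(- \frac{41}{51} + \frac{67}{13}\right) = \frac{1}{5} \left(- \frac{1}{3}\right) \left(-11\right) + \frac{2884}{663} = \frac{11}{15} + \frac{2884}{663} = \frac{5617}{1105}$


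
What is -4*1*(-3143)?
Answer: 12572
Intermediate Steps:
-4*1*(-3143) = -4*(-3143) = 12572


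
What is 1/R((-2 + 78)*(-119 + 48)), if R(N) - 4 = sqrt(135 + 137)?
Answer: -1/64 + sqrt(17)/64 ≈ 0.048799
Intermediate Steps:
R(N) = 4 + 4*sqrt(17) (R(N) = 4 + sqrt(135 + 137) = 4 + sqrt(272) = 4 + 4*sqrt(17))
1/R((-2 + 78)*(-119 + 48)) = 1/(4 + 4*sqrt(17))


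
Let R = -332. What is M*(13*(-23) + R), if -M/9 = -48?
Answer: -272592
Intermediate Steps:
M = 432 (M = -9*(-48) = 432)
M*(13*(-23) + R) = 432*(13*(-23) - 332) = 432*(-299 - 332) = 432*(-631) = -272592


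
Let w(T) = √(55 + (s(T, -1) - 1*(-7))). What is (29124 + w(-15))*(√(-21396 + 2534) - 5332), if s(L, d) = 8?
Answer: -(5332 - I*√18862)*(29124 + √70) ≈ -1.5533e+8 + 4.001e+6*I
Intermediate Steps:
w(T) = √70 (w(T) = √(55 + (8 - 1*(-7))) = √(55 + (8 + 7)) = √(55 + 15) = √70)
(29124 + w(-15))*(√(-21396 + 2534) - 5332) = (29124 + √70)*(√(-21396 + 2534) - 5332) = (29124 + √70)*(√(-18862) - 5332) = (29124 + √70)*(I*√18862 - 5332) = (29124 + √70)*(-5332 + I*√18862) = (-5332 + I*√18862)*(29124 + √70)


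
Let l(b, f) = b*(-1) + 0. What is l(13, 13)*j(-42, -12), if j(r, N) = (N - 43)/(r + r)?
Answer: -715/84 ≈ -8.5119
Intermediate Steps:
l(b, f) = -b (l(b, f) = -b + 0 = -b)
j(r, N) = (-43 + N)/(2*r) (j(r, N) = (-43 + N)/((2*r)) = (-43 + N)*(1/(2*r)) = (-43 + N)/(2*r))
l(13, 13)*j(-42, -12) = (-1*13)*((½)*(-43 - 12)/(-42)) = -13*(-1)*(-55)/(2*42) = -13*55/84 = -715/84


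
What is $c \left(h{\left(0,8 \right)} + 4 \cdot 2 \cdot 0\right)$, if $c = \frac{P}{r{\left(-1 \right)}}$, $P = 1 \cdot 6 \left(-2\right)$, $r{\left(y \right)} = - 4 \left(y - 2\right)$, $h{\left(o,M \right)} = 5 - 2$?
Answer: $-3$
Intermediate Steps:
$h{\left(o,M \right)} = 3$
$r{\left(y \right)} = 8 - 4 y$ ($r{\left(y \right)} = - 4 \left(-2 + y\right) = 8 - 4 y$)
$P = -12$ ($P = 6 \left(-2\right) = -12$)
$c = -1$ ($c = - \frac{12}{8 - -4} = - \frac{12}{8 + 4} = - \frac{12}{12} = \left(-12\right) \frac{1}{12} = -1$)
$c \left(h{\left(0,8 \right)} + 4 \cdot 2 \cdot 0\right) = - (3 + 4 \cdot 2 \cdot 0) = - (3 + 8 \cdot 0) = - (3 + 0) = \left(-1\right) 3 = -3$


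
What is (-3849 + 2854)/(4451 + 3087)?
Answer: -995/7538 ≈ -0.13200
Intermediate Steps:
(-3849 + 2854)/(4451 + 3087) = -995/7538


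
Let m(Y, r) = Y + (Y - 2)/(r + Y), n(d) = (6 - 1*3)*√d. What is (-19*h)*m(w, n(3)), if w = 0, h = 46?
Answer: 1748*√3/9 ≈ 336.40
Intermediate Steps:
n(d) = 3*√d (n(d) = (6 - 3)*√d = 3*√d)
m(Y, r) = Y + (-2 + Y)/(Y + r)
(-19*h)*m(w, n(3)) = (-19*46)*((-2 + 0 + 0² + 0*(3*√3))/(0 + 3*√3)) = -874*(-2 + 0 + 0 + 0)/(3*√3) = -874*√3/9*(-2) = -(-1748)*√3/9 = 1748*√3/9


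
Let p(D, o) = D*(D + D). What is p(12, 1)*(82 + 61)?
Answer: 41184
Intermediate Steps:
p(D, o) = 2*D² (p(D, o) = D*(2*D) = 2*D²)
p(12, 1)*(82 + 61) = (2*12²)*(82 + 61) = (2*144)*143 = 288*143 = 41184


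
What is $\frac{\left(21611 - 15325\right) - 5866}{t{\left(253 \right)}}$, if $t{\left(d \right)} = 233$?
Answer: $\frac{420}{233} \approx 1.8026$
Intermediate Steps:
$\frac{\left(21611 - 15325\right) - 5866}{t{\left(253 \right)}} = \frac{\left(21611 - 15325\right) - 5866}{233} = \left(6286 - 5866\right) \frac{1}{233} = 420 \cdot \frac{1}{233} = \frac{420}{233}$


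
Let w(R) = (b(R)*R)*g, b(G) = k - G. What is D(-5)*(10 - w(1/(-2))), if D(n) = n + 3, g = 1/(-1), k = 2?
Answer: -35/2 ≈ -17.500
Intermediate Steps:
b(G) = 2 - G
g = -1
w(R) = -R*(2 - R) (w(R) = ((2 - R)*R)*(-1) = (R*(2 - R))*(-1) = -R*(2 - R))
D(n) = 3 + n
D(-5)*(10 - w(1/(-2))) = (3 - 5)*(10 - (-2 + 1/(-2))/(-2)) = -2*(10 - (-1)*(-2 - ½)/2) = -2*(10 - (-1)*(-5)/(2*2)) = -2*(10 - 1*5/4) = -2*(10 - 5/4) = -2*35/4 = -35/2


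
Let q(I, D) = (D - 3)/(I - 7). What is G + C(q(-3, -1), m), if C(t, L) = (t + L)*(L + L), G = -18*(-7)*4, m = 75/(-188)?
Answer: 8906673/17672 ≈ 504.00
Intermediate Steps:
q(I, D) = (-3 + D)/(-7 + I)
m = -75/188 (m = 75*(-1/188) = -75/188 ≈ -0.39894)
G = 504 (G = 126*4 = 504)
C(t, L) = 2*L*(L + t) (C(t, L) = (L + t)*(2*L) = 2*L*(L + t))
G + C(q(-3, -1), m) = 504 + 2*(-75/188)*(-75/188 + (-3 - 1)/(-7 - 3)) = 504 + 2*(-75/188)*(-75/188 - 4/(-10)) = 504 + 2*(-75/188)*(-75/188 - 1/10*(-4)) = 504 + 2*(-75/188)*(-75/188 + 2/5) = 504 + 2*(-75/188)*(1/940) = 504 - 15/17672 = 8906673/17672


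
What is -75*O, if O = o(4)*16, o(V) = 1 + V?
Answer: -6000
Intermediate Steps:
O = 80 (O = (1 + 4)*16 = 5*16 = 80)
-75*O = -75*80 = -6000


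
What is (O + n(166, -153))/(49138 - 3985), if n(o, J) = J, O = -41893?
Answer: -42046/45153 ≈ -0.93119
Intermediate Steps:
(O + n(166, -153))/(49138 - 3985) = (-41893 - 153)/(49138 - 3985) = -42046/45153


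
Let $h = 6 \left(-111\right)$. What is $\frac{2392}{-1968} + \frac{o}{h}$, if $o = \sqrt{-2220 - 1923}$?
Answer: $- \frac{299}{246} - \frac{i \sqrt{4143}}{666} \approx -1.2154 - 0.096646 i$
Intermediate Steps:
$o = i \sqrt{4143}$ ($o = \sqrt{-4143} = i \sqrt{4143} \approx 64.366 i$)
$h = -666$
$\frac{2392}{-1968} + \frac{o}{h} = \frac{2392}{-1968} + \frac{i \sqrt{4143}}{-666} = 2392 \left(- \frac{1}{1968}\right) + i \sqrt{4143} \left(- \frac{1}{666}\right) = - \frac{299}{246} - \frac{i \sqrt{4143}}{666}$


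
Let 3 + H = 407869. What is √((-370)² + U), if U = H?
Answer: √544766 ≈ 738.08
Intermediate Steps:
H = 407866 (H = -3 + 407869 = 407866)
U = 407866
√((-370)² + U) = √((-370)² + 407866) = √(136900 + 407866) = √544766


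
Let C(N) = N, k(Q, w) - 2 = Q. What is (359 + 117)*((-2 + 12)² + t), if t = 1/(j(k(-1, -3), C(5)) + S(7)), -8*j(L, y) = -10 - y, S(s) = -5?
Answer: 1186192/25 ≈ 47448.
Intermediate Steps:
k(Q, w) = 2 + Q
j(L, y) = 5/4 + y/8 (j(L, y) = -(-10 - y)/8 = 5/4 + y/8)
t = -8/25 (t = 1/((5/4 + (⅛)*5) - 5) = 1/((5/4 + 5/8) - 5) = 1/(15/8 - 5) = 1/(-25/8) = -8/25 ≈ -0.32000)
(359 + 117)*((-2 + 12)² + t) = (359 + 117)*((-2 + 12)² - 8/25) = 476*(10² - 8/25) = 476*(100 - 8/25) = 476*(2492/25) = 1186192/25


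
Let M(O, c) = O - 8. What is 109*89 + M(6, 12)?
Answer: 9699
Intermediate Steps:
M(O, c) = -8 + O
109*89 + M(6, 12) = 109*89 + (-8 + 6) = 9701 - 2 = 9699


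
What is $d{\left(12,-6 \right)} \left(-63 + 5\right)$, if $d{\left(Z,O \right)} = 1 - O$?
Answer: $-406$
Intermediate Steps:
$d{\left(12,-6 \right)} \left(-63 + 5\right) = \left(1 - -6\right) \left(-63 + 5\right) = \left(1 + 6\right) \left(-58\right) = 7 \left(-58\right) = -406$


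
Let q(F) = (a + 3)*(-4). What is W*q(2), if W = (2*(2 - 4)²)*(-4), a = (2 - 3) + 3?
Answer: 640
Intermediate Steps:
a = 2 (a = -1 + 3 = 2)
W = -32 (W = (2*(-2)²)*(-4) = (2*4)*(-4) = 8*(-4) = -32)
q(F) = -20 (q(F) = (2 + 3)*(-4) = 5*(-4) = -20)
W*q(2) = -32*(-20) = 640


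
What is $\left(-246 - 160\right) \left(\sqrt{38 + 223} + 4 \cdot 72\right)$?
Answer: $-116928 - 1218 \sqrt{29} \approx -1.2349 \cdot 10^{5}$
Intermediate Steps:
$\left(-246 - 160\right) \left(\sqrt{38 + 223} + 4 \cdot 72\right) = - 406 \left(\sqrt{261} + 288\right) = - 406 \left(3 \sqrt{29} + 288\right) = - 406 \left(288 + 3 \sqrt{29}\right) = -116928 - 1218 \sqrt{29}$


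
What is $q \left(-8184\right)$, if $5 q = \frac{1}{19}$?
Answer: $- \frac{8184}{95} \approx -86.147$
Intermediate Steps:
$q = \frac{1}{95}$ ($q = \frac{1}{5 \cdot 19} = \frac{1}{5} \cdot \frac{1}{19} = \frac{1}{95} \approx 0.010526$)
$q \left(-8184\right) = \frac{1}{95} \left(-8184\right) = - \frac{8184}{95}$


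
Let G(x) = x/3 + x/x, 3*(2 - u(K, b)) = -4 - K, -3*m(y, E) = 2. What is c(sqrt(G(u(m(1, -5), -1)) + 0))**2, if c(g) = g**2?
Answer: 3025/729 ≈ 4.1495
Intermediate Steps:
m(y, E) = -2/3 (m(y, E) = -1/3*2 = -2/3)
u(K, b) = 10/3 + K/3 (u(K, b) = 2 - (-4 - K)/3 = 2 + (4/3 + K/3) = 10/3 + K/3)
G(x) = 1 + x/3 (G(x) = x*(1/3) + 1 = x/3 + 1 = 1 + x/3)
c(sqrt(G(u(m(1, -5), -1)) + 0))**2 = ((sqrt((1 + (10/3 + (1/3)*(-2/3))/3) + 0))**2)**2 = ((sqrt((1 + (10/3 - 2/9)/3) + 0))**2)**2 = ((sqrt((1 + (1/3)*(28/9)) + 0))**2)**2 = ((sqrt((1 + 28/27) + 0))**2)**2 = ((sqrt(55/27 + 0))**2)**2 = ((sqrt(55/27))**2)**2 = ((sqrt(165)/9)**2)**2 = (55/27)**2 = 3025/729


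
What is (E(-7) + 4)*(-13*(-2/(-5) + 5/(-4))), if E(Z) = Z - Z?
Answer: 221/5 ≈ 44.200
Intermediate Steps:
E(Z) = 0
(E(-7) + 4)*(-13*(-2/(-5) + 5/(-4))) = (0 + 4)*(-13*(-2/(-5) + 5/(-4))) = 4*(-13*(-2*(-1/5) + 5*(-1/4))) = 4*(-13*(2/5 - 5/4)) = 4*(-13*(-17/20)) = 4*(221/20) = 221/5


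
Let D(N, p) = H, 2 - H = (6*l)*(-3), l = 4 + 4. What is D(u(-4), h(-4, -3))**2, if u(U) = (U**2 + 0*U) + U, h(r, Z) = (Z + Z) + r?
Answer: 21316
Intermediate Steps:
l = 8
h(r, Z) = r + 2*Z (h(r, Z) = 2*Z + r = r + 2*Z)
u(U) = U + U**2 (u(U) = (U**2 + 0) + U = U**2 + U = U + U**2)
H = 146 (H = 2 - 6*8*(-3) = 2 - 48*(-3) = 2 - 1*(-144) = 2 + 144 = 146)
D(N, p) = 146
D(u(-4), h(-4, -3))**2 = 146**2 = 21316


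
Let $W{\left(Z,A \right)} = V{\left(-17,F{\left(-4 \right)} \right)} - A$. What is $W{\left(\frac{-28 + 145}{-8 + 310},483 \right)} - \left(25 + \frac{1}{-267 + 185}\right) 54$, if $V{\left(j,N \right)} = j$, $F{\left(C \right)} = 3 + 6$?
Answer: $- \frac{75823}{41} \approx -1849.3$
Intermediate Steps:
$F{\left(C \right)} = 9$
$W{\left(Z,A \right)} = -17 - A$
$W{\left(\frac{-28 + 145}{-8 + 310},483 \right)} - \left(25 + \frac{1}{-267 + 185}\right) 54 = \left(-17 - 483\right) - \left(25 + \frac{1}{-267 + 185}\right) 54 = \left(-17 - 483\right) - \left(25 + \frac{1}{-82}\right) 54 = -500 - \left(25 - \frac{1}{82}\right) 54 = -500 - \frac{2049}{82} \cdot 54 = -500 - \frac{55323}{41} = - \frac{75823}{41}$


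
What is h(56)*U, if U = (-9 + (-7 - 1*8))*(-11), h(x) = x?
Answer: 14784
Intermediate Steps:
U = 264 (U = (-9 + (-7 - 8))*(-11) = (-9 - 15)*(-11) = -24*(-11) = 264)
h(56)*U = 56*264 = 14784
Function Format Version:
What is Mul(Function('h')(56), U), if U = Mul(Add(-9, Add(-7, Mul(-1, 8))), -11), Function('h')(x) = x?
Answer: 14784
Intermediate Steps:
U = 264 (U = Mul(Add(-9, Add(-7, -8)), -11) = Mul(Add(-9, -15), -11) = Mul(-24, -11) = 264)
Mul(Function('h')(56), U) = Mul(56, 264) = 14784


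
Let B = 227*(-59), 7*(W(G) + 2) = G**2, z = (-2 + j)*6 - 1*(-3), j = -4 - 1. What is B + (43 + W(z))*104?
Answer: 94281/7 ≈ 13469.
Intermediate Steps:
j = -5
z = -39 (z = (-2 - 5)*6 - 1*(-3) = -7*6 + 3 = -42 + 3 = -39)
W(G) = -2 + G**2/7
B = -13393
B + (43 + W(z))*104 = -13393 + (43 + (-2 + (1/7)*(-39)**2))*104 = -13393 + (43 + (-2 + (1/7)*1521))*104 = -13393 + (43 + (-2 + 1521/7))*104 = -13393 + (43 + 1507/7)*104 = -13393 + (1808/7)*104 = -13393 + 188032/7 = 94281/7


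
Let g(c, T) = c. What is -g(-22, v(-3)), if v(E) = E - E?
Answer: 22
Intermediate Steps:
v(E) = 0
-g(-22, v(-3)) = -1*(-22) = 22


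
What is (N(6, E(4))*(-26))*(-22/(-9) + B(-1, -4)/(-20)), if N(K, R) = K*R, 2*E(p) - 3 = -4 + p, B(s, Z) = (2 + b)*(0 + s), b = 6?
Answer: -3328/5 ≈ -665.60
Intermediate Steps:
B(s, Z) = 8*s (B(s, Z) = (2 + 6)*(0 + s) = 8*s)
E(p) = -1/2 + p/2 (E(p) = 3/2 + (-4 + p)/2 = 3/2 + (-2 + p/2) = -1/2 + p/2)
(N(6, E(4))*(-26))*(-22/(-9) + B(-1, -4)/(-20)) = ((6*(-1/2 + (1/2)*4))*(-26))*(-22/(-9) + (8*(-1))/(-20)) = ((6*(-1/2 + 2))*(-26))*(-22*(-1/9) - 8*(-1/20)) = ((6*(3/2))*(-26))*(22/9 + 2/5) = (9*(-26))*(128/45) = -234*128/45 = -3328/5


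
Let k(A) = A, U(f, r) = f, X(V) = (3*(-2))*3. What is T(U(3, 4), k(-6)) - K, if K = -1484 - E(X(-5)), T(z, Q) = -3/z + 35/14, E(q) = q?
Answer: 2935/2 ≈ 1467.5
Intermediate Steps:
X(V) = -18 (X(V) = -6*3 = -18)
T(z, Q) = 5/2 - 3/z (T(z, Q) = -3/z + 35*(1/14) = -3/z + 5/2 = 5/2 - 3/z)
K = -1466 (K = -1484 - 1*(-18) = -1484 + 18 = -1466)
T(U(3, 4), k(-6)) - K = (5/2 - 3/3) - 1*(-1466) = (5/2 - 3*⅓) + 1466 = (5/2 - 1) + 1466 = 3/2 + 1466 = 2935/2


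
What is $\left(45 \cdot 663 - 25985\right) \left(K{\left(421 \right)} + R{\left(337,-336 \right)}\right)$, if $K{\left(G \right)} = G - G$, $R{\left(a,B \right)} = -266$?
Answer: $-1024100$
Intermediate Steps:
$K{\left(G \right)} = 0$
$\left(45 \cdot 663 - 25985\right) \left(K{\left(421 \right)} + R{\left(337,-336 \right)}\right) = \left(45 \cdot 663 - 25985\right) \left(0 - 266\right) = \left(29835 - 25985\right) \left(-266\right) = 3850 \left(-266\right) = -1024100$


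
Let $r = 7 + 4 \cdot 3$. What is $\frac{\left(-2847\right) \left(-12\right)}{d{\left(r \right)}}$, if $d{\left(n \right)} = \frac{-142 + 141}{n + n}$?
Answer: $-1298232$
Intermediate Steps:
$r = 19$ ($r = 7 + 12 = 19$)
$d{\left(n \right)} = - \frac{1}{2 n}$
$\frac{\left(-2847\right) \left(-12\right)}{d{\left(r \right)}} = \frac{\left(-2847\right) \left(-12\right)}{\left(- \frac{1}{2}\right) \frac{1}{19}} = \frac{34164}{\left(- \frac{1}{2}\right) \frac{1}{19}} = \frac{34164}{- \frac{1}{38}} = 34164 \left(-38\right) = -1298232$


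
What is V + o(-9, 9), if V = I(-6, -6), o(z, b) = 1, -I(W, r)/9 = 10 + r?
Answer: -35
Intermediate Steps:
I(W, r) = -90 - 9*r (I(W, r) = -9*(10 + r) = -90 - 9*r)
V = -36 (V = -90 - 9*(-6) = -90 + 54 = -36)
V + o(-9, 9) = -36 + 1 = -35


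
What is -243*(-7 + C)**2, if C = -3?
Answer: -24300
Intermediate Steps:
-243*(-7 + C)**2 = -243*(-7 - 3)**2 = -243*(-10)**2 = -243*100 = -24300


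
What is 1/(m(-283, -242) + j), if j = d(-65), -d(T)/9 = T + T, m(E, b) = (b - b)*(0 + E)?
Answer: 1/1170 ≈ 0.00085470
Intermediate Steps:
m(E, b) = 0 (m(E, b) = 0*E = 0)
d(T) = -18*T (d(T) = -9*(T + T) = -18*T)
j = 1170 (j = -18*(-65) = 1170)
1/(m(-283, -242) + j) = 1/(0 + 1170) = 1/1170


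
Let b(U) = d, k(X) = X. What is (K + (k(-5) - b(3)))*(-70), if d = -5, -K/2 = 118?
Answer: 16520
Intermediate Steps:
K = -236 (K = -2*118 = -236)
b(U) = -5
(K + (k(-5) - b(3)))*(-70) = (-236 + (-5 - 1*(-5)))*(-70) = (-236 + (-5 + 5))*(-70) = (-236 + 0)*(-70) = -236*(-70) = 16520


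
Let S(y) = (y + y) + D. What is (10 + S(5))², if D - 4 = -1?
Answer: 529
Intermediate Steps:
D = 3 (D = 4 - 1 = 3)
S(y) = 3 + 2*y (S(y) = (y + y) + 3 = 2*y + 3 = 3 + 2*y)
(10 + S(5))² = (10 + (3 + 2*5))² = (10 + (3 + 10))² = (10 + 13)² = 23² = 529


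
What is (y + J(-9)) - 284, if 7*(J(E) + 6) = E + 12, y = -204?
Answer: -3455/7 ≈ -493.57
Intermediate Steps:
J(E) = -30/7 + E/7 (J(E) = -6 + (E + 12)/7 = -6 + (12 + E)/7 = -6 + (12/7 + E/7) = -30/7 + E/7)
(y + J(-9)) - 284 = (-204 + (-30/7 + (⅐)*(-9))) - 284 = (-204 + (-30/7 - 9/7)) - 284 = (-204 - 39/7) - 284 = -1467/7 - 284 = -3455/7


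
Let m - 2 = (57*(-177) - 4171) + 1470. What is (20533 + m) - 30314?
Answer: -22569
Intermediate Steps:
m = -12788 (m = 2 + ((57*(-177) - 4171) + 1470) = 2 + ((-10089 - 4171) + 1470) = 2 + (-14260 + 1470) = 2 - 12790 = -12788)
(20533 + m) - 30314 = (20533 - 12788) - 30314 = 7745 - 30314 = -22569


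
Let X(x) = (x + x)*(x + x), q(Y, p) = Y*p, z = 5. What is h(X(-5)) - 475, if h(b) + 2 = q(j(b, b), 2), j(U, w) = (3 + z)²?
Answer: -349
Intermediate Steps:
j(U, w) = 64 (j(U, w) = (3 + 5)² = 8² = 64)
X(x) = 4*x² (X(x) = (2*x)*(2*x) = 4*x²)
h(b) = 126 (h(b) = -2 + 64*2 = -2 + 128 = 126)
h(X(-5)) - 475 = 126 - 475 = -349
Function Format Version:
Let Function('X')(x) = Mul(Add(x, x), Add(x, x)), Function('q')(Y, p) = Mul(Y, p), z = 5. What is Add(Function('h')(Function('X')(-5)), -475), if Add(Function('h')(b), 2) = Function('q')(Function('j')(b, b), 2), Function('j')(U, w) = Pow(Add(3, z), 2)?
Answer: -349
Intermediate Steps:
Function('j')(U, w) = 64 (Function('j')(U, w) = Pow(Add(3, 5), 2) = Pow(8, 2) = 64)
Function('X')(x) = Mul(4, Pow(x, 2)) (Function('X')(x) = Mul(Mul(2, x), Mul(2, x)) = Mul(4, Pow(x, 2)))
Function('h')(b) = 126 (Function('h')(b) = Add(-2, Mul(64, 2)) = Add(-2, 128) = 126)
Add(Function('h')(Function('X')(-5)), -475) = Add(126, -475) = -349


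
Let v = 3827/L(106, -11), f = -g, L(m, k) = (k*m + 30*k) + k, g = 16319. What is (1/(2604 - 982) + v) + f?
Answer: -39895618813/2444354 ≈ -16322.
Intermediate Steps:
L(m, k) = 31*k + k*m (L(m, k) = (30*k + k*m) + k = 31*k + k*m)
f = -16319 (f = -1*16319 = -16319)
v = -3827/1507 (v = 3827/((-11*(31 + 106))) = 3827/((-11*137)) = 3827/(-1507) = 3827*(-1/1507) = -3827/1507 ≈ -2.5395)
(1/(2604 - 982) + v) + f = (1/(2604 - 982) - 3827/1507) - 16319 = (1/1622 - 3827/1507) - 16319 = -6205887/2444354 - 16319 = -39895618813/2444354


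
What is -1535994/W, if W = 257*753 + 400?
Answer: -1535994/193921 ≈ -7.9207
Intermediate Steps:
W = 193921 (W = 193521 + 400 = 193921)
-1535994/W = -1535994/193921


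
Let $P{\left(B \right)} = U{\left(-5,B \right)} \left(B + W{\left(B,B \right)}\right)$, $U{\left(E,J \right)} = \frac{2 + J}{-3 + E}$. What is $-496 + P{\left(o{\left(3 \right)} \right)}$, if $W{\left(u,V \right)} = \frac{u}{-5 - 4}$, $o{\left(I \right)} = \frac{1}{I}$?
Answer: $- \frac{40183}{81} \approx -496.09$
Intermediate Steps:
$U{\left(E,J \right)} = \frac{2 + J}{-3 + E}$
$W{\left(u,V \right)} = - \frac{u}{9}$ ($W{\left(u,V \right)} = \frac{u}{-9} = - \frac{u}{9}$)
$P{\left(B \right)} = \frac{8 B \left(- \frac{1}{4} - \frac{B}{8}\right)}{9}$ ($P{\left(B \right)} = \frac{2 + B}{-3 - 5} \left(B - \frac{B}{9}\right) = \frac{2 + B}{-8} \frac{8 B}{9} = - \frac{2 + B}{8} \frac{8 B}{9} = \left(- \frac{1}{4} - \frac{B}{8}\right) \frac{8 B}{9} = \frac{8 B \left(- \frac{1}{4} - \frac{B}{8}\right)}{9}$)
$-496 + P{\left(o{\left(3 \right)} \right)} = -496 - \frac{2 + \frac{1}{3}}{9 \cdot 3} = -496 - \frac{2 + \frac{1}{3}}{27} = -496 - \frac{1}{27} \cdot \frac{7}{3} = -496 - \frac{7}{81} = - \frac{40183}{81}$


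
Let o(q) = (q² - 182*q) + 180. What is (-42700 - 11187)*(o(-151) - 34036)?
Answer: -885201749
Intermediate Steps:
o(q) = 180 + q² - 182*q
(-42700 - 11187)*(o(-151) - 34036) = (-42700 - 11187)*((180 + (-151)² - 182*(-151)) - 34036) = -53887*((180 + 22801 + 27482) - 34036) = -53887*(50463 - 34036) = -53887*16427 = -885201749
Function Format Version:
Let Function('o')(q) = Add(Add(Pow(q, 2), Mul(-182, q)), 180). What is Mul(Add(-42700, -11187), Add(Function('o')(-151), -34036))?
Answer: -885201749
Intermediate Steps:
Function('o')(q) = Add(180, Pow(q, 2), Mul(-182, q))
Mul(Add(-42700, -11187), Add(Function('o')(-151), -34036)) = Mul(Add(-42700, -11187), Add(Add(180, Pow(-151, 2), Mul(-182, -151)), -34036)) = Mul(-53887, Add(Add(180, 22801, 27482), -34036)) = Mul(-53887, Add(50463, -34036)) = Mul(-53887, 16427) = -885201749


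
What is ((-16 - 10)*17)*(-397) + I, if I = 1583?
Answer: 177057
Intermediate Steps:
((-16 - 10)*17)*(-397) + I = ((-16 - 10)*17)*(-397) + 1583 = -26*17*(-397) + 1583 = -442*(-397) + 1583 = 175474 + 1583 = 177057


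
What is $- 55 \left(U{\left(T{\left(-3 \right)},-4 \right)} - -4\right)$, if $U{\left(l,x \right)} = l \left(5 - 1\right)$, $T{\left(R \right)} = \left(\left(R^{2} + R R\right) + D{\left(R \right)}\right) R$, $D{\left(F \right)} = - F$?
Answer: $13640$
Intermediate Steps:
$T{\left(R \right)} = R \left(- R + 2 R^{2}\right)$ ($T{\left(R \right)} = \left(\left(R^{2} + R R\right) - R\right) R = \left(\left(R^{2} + R^{2}\right) - R\right) R = \left(2 R^{2} - R\right) R = \left(- R + 2 R^{2}\right) R = R \left(- R + 2 R^{2}\right)$)
$U{\left(l,x \right)} = 4 l$ ($U{\left(l,x \right)} = l 4 = 4 l$)
$- 55 \left(U{\left(T{\left(-3 \right)},-4 \right)} - -4\right) = - 55 \left(4 \left(-3\right)^{2} \left(-1 + 2 \left(-3\right)\right) - -4\right) = - 55 \left(4 \cdot 9 \left(-1 - 6\right) + 4\right) = - 55 \left(4 \cdot 9 \left(-7\right) + 4\right) = - 55 \left(4 \left(-63\right) + 4\right) = - 55 \left(-252 + 4\right) = \left(-55\right) \left(-248\right) = 13640$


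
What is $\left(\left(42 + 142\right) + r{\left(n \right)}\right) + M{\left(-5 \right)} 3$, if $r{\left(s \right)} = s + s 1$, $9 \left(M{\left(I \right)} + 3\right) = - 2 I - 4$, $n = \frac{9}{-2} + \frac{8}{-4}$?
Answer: $164$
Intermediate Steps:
$n = - \frac{13}{2}$ ($n = 9 \left(- \frac{1}{2}\right) + 8 \left(- \frac{1}{4}\right) = - \frac{9}{2} - 2 = - \frac{13}{2} \approx -6.5$)
$M{\left(I \right)} = - \frac{31}{9} - \frac{2 I}{9}$ ($M{\left(I \right)} = -3 + \frac{- 2 I - 4}{9} = -3 + \frac{-4 - 2 I}{9} = -3 - \left(\frac{4}{9} + \frac{2 I}{9}\right) = - \frac{31}{9} - \frac{2 I}{9}$)
$r{\left(s \right)} = 2 s$ ($r{\left(s \right)} = s + s = 2 s$)
$\left(\left(42 + 142\right) + r{\left(n \right)}\right) + M{\left(-5 \right)} 3 = \left(\left(42 + 142\right) + 2 \left(- \frac{13}{2}\right)\right) + \left(- \frac{31}{9} - - \frac{10}{9}\right) 3 = \left(184 - 13\right) + \left(- \frac{31}{9} + \frac{10}{9}\right) 3 = 171 - 7 = 164$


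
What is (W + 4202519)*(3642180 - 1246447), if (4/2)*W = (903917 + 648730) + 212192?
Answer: 24364309934841/2 ≈ 1.2182e+13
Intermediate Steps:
W = 1764839/2 (W = ((903917 + 648730) + 212192)/2 = (1552647 + 212192)/2 = (½)*1764839 = 1764839/2 ≈ 8.8242e+5)
(W + 4202519)*(3642180 - 1246447) = (1764839/2 + 4202519)*(3642180 - 1246447) = (10169877/2)*2395733 = 24364309934841/2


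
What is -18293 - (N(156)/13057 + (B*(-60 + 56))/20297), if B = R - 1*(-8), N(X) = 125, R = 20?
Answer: -4847974049938/265017929 ≈ -18293.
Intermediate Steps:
B = 28 (B = 20 - 1*(-8) = 20 + 8 = 28)
-18293 - (N(156)/13057 + (B*(-60 + 56))/20297) = -18293 - (125/13057 + (28*(-60 + 56))/20297) = -18293 - (125*(1/13057) + (28*(-4))*(1/20297)) = -18293 - (125/13057 - 112*1/20297) = -18293 - (125/13057 - 112/20297) = -18293 - 1*1074741/265017929 = -18293 - 1074741/265017929 = -4847974049938/265017929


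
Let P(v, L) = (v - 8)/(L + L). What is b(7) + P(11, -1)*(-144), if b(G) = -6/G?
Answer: 1506/7 ≈ 215.14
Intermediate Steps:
P(v, L) = (-8 + v)/(2*L) (P(v, L) = (-8 + v)/((2*L)) = (-8 + v)*(1/(2*L)) = (-8 + v)/(2*L))
b(7) + P(11, -1)*(-144) = -6/7 + ((1/2)*(-8 + 11)/(-1))*(-144) = -6*1/7 + ((1/2)*(-1)*3)*(-144) = -6/7 - 3/2*(-144) = -6/7 + 216 = 1506/7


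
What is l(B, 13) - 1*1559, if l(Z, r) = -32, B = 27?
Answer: -1591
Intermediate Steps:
l(B, 13) - 1*1559 = -32 - 1*1559 = -32 - 1559 = -1591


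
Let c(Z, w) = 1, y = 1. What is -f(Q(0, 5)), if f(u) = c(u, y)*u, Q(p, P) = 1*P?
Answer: -5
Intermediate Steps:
Q(p, P) = P
f(u) = u (f(u) = 1*u = u)
-f(Q(0, 5)) = -1*5 = -5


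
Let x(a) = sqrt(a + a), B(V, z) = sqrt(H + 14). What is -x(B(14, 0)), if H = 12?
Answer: -2**(3/4)*13**(1/4) ≈ -3.1934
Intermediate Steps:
B(V, z) = sqrt(26) (B(V, z) = sqrt(12 + 14) = sqrt(26))
x(a) = sqrt(2)*sqrt(a) (x(a) = sqrt(2*a) = sqrt(2)*sqrt(a))
-x(B(14, 0)) = -sqrt(2)*sqrt(sqrt(26)) = -sqrt(2)*26**(1/4) = -2**(3/4)*13**(1/4)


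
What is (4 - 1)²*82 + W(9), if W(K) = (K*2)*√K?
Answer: 792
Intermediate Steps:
W(K) = 2*K^(3/2) (W(K) = (2*K)*√K = 2*K^(3/2))
(4 - 1)²*82 + W(9) = (4 - 1)²*82 + 2*9^(3/2) = 3²*82 + 2*27 = 9*82 + 54 = 738 + 54 = 792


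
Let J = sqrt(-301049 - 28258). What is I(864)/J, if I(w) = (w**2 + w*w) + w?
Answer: -497952*I*sqrt(329307)/109769 ≈ -2603.2*I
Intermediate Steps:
J = I*sqrt(329307) (J = sqrt(-329307) = I*sqrt(329307) ≈ 573.85*I)
I(w) = w + 2*w**2 (I(w) = (w**2 + w**2) + w = 2*w**2 + w = w + 2*w**2)
I(864)/J = (864*(1 + 2*864))/((I*sqrt(329307))) = (864*(1 + 1728))*(-I*sqrt(329307)/329307) = (864*1729)*(-I*sqrt(329307)/329307) = 1493856*(-I*sqrt(329307)/329307) = -497952*I*sqrt(329307)/109769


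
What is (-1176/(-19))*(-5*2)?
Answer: -11760/19 ≈ -618.95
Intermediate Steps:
(-1176/(-19))*(-5*2) = -1176*(-1)/19*(-10) = -42*(-28/19)*(-10) = (1176/19)*(-10) = -11760/19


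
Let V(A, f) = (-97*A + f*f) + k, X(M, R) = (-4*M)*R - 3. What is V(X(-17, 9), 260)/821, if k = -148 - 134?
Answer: 8245/821 ≈ 10.043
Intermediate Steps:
X(M, R) = -3 - 4*M*R (X(M, R) = -4*M*R - 3 = -3 - 4*M*R)
k = -282
V(A, f) = -282 + f² - 97*A (V(A, f) = (-97*A + f*f) - 282 = (-97*A + f²) - 282 = (f² - 97*A) - 282 = -282 + f² - 97*A)
V(X(-17, 9), 260)/821 = (-282 + 260² - 97*(-3 - 4*(-17)*9))/821 = (-282 + 67600 - 97*(-3 + 612))*(1/821) = (-282 + 67600 - 97*609)*(1/821) = (-282 + 67600 - 59073)*(1/821) = 8245*(1/821) = 8245/821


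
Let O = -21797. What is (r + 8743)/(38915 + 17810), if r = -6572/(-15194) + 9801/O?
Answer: 20391075392/132298526275 ≈ 0.15413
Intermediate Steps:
r = -39905/2332279 (r = -6572/(-15194) + 9801/(-21797) = -6572*(-1/15194) + 9801*(-1/21797) = 3286/7597 - 9801/21797 = -39905/2332279 ≈ -0.017110)
(r + 8743)/(38915 + 17810) = (-39905/2332279 + 8743)/(38915 + 17810) = (20391075392/2332279)/56725 = (20391075392/2332279)*(1/56725) = 20391075392/132298526275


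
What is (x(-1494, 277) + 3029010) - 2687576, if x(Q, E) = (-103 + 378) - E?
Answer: 341432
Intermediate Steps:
x(Q, E) = 275 - E
(x(-1494, 277) + 3029010) - 2687576 = ((275 - 1*277) + 3029010) - 2687576 = ((275 - 277) + 3029010) - 2687576 = (-2 + 3029010) - 2687576 = 3029008 - 2687576 = 341432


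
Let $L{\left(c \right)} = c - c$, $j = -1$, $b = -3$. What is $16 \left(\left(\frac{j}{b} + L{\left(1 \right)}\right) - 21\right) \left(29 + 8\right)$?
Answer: $- \frac{36704}{3} \approx -12235.0$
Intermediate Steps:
$L{\left(c \right)} = 0$
$16 \left(\left(\frac{j}{b} + L{\left(1 \right)}\right) - 21\right) \left(29 + 8\right) = 16 \left(\left(- \frac{1}{-3} + 0\right) - 21\right) \left(29 + 8\right) = 16 \left(\left(\left(-1\right) \left(- \frac{1}{3}\right) + 0\right) - 21\right) 37 = 16 \left(\left(\frac{1}{3} + 0\right) - 21\right) 37 = 16 \left(\frac{1}{3} - 21\right) 37 = 16 \left(\left(- \frac{62}{3}\right) 37\right) = 16 \left(- \frac{2294}{3}\right) = - \frac{36704}{3}$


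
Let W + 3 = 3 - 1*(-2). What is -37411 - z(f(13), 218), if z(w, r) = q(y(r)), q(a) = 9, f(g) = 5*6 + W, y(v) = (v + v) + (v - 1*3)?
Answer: -37420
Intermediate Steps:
W = 2 (W = -3 + (3 - 1*(-2)) = -3 + (3 + 2) = -3 + 5 = 2)
y(v) = -3 + 3*v (y(v) = 2*v + (v - 3) = 2*v + (-3 + v) = -3 + 3*v)
f(g) = 32 (f(g) = 5*6 + 2 = 30 + 2 = 32)
z(w, r) = 9
-37411 - z(f(13), 218) = -37411 - 1*9 = -37411 - 9 = -37420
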